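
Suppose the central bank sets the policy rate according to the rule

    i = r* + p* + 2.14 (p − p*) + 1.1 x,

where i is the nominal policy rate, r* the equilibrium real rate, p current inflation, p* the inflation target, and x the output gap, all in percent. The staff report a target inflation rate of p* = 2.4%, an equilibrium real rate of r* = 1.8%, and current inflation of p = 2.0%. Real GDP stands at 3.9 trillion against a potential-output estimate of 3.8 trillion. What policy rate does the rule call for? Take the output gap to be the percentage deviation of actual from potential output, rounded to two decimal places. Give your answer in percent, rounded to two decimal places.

Output gap = 100 × (3.9 − 3.8) / 3.8 = 2.63%.
i = 1.80 + 2.40 + 2.14 × (2.00 − 2.40) + 1.1 × 2.63
   = 1.80 + 2.4 − 0.856 + 2.893 = 6.24

6.24%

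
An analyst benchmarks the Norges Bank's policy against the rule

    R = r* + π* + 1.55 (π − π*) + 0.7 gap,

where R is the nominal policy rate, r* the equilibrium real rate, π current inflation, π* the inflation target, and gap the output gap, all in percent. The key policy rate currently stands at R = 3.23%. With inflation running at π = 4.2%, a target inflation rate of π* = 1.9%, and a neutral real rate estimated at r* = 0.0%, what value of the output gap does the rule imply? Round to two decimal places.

-3.19%

0.7 gap = 3.23 − 0.0 − 1.9 − 1.55 × (4.2 − 1.9) = -2.235
gap = -2.235 / 0.7 = -3.19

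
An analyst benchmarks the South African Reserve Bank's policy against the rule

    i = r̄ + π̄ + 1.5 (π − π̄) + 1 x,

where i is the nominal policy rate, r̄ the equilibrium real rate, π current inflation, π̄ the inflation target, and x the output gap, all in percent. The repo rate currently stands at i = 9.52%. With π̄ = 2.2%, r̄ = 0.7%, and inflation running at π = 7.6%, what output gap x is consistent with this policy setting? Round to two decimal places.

-1.48%

1 x = 9.52 − 0.7 − 2.2 − 1.5 × (7.6 − 2.2) = -1.48
x = -1.48 / 1 = -1.48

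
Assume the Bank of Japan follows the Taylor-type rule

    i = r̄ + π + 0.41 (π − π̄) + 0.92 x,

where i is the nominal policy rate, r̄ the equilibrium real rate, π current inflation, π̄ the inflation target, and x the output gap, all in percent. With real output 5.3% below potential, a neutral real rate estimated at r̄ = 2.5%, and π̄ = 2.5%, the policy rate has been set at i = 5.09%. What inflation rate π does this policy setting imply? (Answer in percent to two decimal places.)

Output 5.3% below potential → x = -5.3.
Collecting π: i = r̄ + (1 + 0.41) π − 0.41 π̄ + 0.92 x
1.41 π = 5.09 − 2.5 + 0.41 × 2.5 − 0.92 × (-5.3) = 8.491
π = 8.491 / 1.41 = 6.02

6.02%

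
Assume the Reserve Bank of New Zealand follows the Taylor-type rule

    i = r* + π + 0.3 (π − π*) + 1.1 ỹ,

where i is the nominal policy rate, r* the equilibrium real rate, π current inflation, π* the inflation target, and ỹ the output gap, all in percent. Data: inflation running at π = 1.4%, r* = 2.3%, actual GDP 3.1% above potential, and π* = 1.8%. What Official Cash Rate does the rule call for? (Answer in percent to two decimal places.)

Output 3.1% above potential → ỹ = 3.1.
i = 2.3 + 1.4 + 0.3 × (1.4 − 1.8) + 1.1 × 3.1
   = 2.3 + 1.4 − 0.12 + 3.41 = 6.99

6.99%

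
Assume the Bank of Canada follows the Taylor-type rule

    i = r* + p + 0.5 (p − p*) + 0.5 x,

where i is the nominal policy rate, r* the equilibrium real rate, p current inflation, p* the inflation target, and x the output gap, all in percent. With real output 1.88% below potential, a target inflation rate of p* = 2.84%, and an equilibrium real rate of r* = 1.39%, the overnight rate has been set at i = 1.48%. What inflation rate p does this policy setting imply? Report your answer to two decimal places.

Output 1.88% below potential → x = -1.88.
Collecting p: i = r* + (1 + 0.5) p − 0.5 p* + 0.5 x
1.5 p = 1.48 − 1.39 + 0.5 × 2.84 − 0.5 × (-1.88) = 2.45
p = 2.45 / 1.5 = 1.63

1.63%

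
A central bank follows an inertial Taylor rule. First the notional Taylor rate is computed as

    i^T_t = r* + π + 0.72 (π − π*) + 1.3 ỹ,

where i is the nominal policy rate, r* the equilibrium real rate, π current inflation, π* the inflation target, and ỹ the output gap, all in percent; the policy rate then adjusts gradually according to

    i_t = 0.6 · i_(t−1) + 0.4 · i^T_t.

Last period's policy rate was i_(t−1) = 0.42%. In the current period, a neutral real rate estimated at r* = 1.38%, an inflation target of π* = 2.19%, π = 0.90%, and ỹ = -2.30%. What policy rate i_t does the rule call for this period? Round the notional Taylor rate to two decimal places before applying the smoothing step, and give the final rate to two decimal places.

i^T_t = 1.38 + 0.90 + 0.72 × (0.90 − 2.19) + 1.3 × (-2.30)
   = 1.38 + 0.9 − 0.9288 − 2.99 = -1.64
i_t = 0.6 × 0.42 + 0.4 × (-1.64) = 0.252 − 0.656 = -0.40

-0.40%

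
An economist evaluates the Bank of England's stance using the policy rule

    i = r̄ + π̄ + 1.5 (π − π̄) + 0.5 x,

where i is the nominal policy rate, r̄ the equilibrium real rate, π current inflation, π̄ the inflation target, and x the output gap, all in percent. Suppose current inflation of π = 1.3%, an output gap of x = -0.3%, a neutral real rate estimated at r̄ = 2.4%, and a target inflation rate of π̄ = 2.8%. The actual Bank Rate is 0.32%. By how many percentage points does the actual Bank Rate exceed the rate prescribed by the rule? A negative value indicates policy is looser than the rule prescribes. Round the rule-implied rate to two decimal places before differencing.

-2.48 pp

i = 2.4 + 2.8 + 1.5 × (1.3 − 2.8) + 0.5 × (-0.3)
   = 2.4 + 2.8 − 2.25 − 0.15 = 2.80
Deviation = 0.32 − 2.80 = -2.48 pp.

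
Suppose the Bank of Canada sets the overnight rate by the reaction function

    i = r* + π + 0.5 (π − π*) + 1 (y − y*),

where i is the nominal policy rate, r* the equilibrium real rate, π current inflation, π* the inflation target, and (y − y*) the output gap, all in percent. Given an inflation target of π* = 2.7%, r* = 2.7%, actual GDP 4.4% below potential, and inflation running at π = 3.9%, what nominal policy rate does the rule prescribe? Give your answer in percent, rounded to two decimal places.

Output 4.4% below potential → (y − y*) = -4.4.
i = 2.7 + 3.9 + 0.5 × (3.9 − 2.7) + 1 × (-4.4)
   = 2.7 + 3.9 + 0.6 − 4.4 = 2.80

2.80%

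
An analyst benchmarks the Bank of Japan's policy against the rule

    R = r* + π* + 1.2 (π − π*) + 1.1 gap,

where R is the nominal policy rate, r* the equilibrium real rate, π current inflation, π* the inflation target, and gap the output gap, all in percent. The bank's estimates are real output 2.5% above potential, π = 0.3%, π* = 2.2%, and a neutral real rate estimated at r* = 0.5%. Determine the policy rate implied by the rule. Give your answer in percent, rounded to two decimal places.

3.17%

Output 2.5% above potential → gap = 2.5.
R = 0.5 + 2.2 + 1.2 × (0.3 − 2.2) + 1.1 × 2.5
   = 0.5 + 2.2 − 2.28 + 2.75 = 3.17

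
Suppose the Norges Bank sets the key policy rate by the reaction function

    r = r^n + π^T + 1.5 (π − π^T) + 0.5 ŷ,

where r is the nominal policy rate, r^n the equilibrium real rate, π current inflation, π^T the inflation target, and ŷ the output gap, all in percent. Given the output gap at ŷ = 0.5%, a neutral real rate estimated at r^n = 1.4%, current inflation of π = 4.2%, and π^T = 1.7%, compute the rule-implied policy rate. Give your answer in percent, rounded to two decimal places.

7.10%

r = 1.4 + 1.7 + 1.5 × (4.2 − 1.7) + 0.5 × 0.5
   = 1.4 + 1.7 + 3.75 + 0.25 = 7.10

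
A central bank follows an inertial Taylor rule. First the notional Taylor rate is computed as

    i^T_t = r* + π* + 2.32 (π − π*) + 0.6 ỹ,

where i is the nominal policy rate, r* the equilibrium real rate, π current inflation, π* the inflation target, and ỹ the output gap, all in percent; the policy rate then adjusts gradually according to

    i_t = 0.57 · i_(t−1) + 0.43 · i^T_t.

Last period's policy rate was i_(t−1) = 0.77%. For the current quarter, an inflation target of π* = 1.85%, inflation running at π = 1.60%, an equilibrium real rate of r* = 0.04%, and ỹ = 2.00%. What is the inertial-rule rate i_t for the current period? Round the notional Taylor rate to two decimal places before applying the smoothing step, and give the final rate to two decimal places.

i^T_t = 0.04 + 1.85 + 2.32 × (1.60 − 1.85) + 0.6 × 2.00
   = 0.04 + 1.85 − 0.58 + 1.2 = 2.51
i_t = 0.57 × 0.77 + 0.43 × 2.51 = 0.4389 + 1.0793 = 1.52

1.52%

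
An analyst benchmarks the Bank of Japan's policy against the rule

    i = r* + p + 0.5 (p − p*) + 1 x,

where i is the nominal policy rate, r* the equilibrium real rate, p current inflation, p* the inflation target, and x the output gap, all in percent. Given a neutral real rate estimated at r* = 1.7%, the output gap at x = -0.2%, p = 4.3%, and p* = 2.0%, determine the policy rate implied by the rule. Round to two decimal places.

6.95%

i = 1.7 + 4.3 + 0.5 × (4.3 − 2.0) + 1 × (-0.2)
   = 1.7 + 4.3 + 1.15 − 0.2 = 6.95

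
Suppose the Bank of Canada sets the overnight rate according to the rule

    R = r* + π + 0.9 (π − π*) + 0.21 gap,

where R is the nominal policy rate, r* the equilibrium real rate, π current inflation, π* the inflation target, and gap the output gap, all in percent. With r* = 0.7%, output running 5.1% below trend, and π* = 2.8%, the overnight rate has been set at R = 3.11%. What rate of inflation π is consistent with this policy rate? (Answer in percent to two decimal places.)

Output 5.1% below potential → gap = -5.1.
Collecting π: R = r* + (1 + 0.9) π − 0.9 π* + 0.21 gap
1.9 π = 3.11 − 0.7 + 0.9 × 2.8 − 0.21 × (-5.1) = 6.001
π = 6.001 / 1.9 = 3.16

3.16%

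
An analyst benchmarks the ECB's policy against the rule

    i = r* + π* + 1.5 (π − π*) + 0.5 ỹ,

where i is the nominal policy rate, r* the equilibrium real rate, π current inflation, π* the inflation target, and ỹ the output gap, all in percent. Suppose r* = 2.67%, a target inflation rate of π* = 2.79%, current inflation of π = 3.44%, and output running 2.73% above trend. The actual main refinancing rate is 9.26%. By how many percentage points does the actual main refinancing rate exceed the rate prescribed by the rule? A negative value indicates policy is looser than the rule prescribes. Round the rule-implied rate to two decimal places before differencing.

1.46 pp

Output 2.73% above potential → ỹ = 2.73.
i = 2.67 + 2.79 + 1.5 × (3.44 − 2.79) + 0.5 × 2.73
   = 2.67 + 2.79 + 0.975 + 1.365 = 7.80
Deviation = 9.26 − 7.80 = 1.46 pp.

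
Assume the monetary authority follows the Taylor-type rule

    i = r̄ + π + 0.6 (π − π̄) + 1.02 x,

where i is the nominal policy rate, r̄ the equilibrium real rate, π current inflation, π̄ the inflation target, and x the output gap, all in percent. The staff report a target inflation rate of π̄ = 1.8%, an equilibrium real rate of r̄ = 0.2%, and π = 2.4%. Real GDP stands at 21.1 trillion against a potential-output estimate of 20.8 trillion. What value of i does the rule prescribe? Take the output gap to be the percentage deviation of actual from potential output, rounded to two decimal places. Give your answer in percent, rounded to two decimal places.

Output gap = 100 × (21.1 − 20.8) / 20.8 = 1.44%.
i = 0.20 + 2.40 + 0.6 × (2.40 − 1.80) + 1.02 × 1.44
   = 0.20 + 2.4 + 0.36 + 1.4688 = 4.43

4.43%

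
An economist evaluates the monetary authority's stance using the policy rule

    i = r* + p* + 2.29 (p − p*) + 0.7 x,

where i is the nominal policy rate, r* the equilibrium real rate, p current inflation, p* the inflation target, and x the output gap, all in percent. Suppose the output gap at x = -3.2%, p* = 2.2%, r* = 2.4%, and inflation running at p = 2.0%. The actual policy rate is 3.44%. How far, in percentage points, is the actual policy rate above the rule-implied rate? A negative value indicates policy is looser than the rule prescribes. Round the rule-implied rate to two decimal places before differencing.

1.54 pp

i = 2.4 + 2.2 + 2.29 × (2.0 − 2.2) + 0.7 × (-3.2)
   = 2.4 + 2.2 − 0.458 − 2.24 = 1.90
Deviation = 3.44 − 1.90 = 1.54 pp.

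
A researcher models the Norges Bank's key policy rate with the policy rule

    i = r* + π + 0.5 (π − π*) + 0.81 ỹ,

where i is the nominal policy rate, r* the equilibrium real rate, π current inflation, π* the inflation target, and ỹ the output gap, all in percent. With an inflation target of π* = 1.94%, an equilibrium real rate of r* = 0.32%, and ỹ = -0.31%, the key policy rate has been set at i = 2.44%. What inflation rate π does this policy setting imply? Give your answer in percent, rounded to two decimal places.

2.23%

Collecting π: i = r* + (1 + 0.5) π − 0.5 π* + 0.81 ỹ
1.5 π = 2.44 − 0.32 + 0.5 × 1.94 − 0.81 × (-0.31) = 3.3411
π = 3.3411 / 1.5 = 2.23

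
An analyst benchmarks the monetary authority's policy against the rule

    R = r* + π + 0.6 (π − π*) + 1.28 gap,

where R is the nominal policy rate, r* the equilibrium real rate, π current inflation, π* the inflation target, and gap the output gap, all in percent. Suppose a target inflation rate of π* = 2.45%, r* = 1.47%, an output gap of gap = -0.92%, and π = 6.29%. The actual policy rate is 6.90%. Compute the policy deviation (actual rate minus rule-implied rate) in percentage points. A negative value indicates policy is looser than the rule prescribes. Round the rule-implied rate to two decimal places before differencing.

R = 1.47 + 6.29 + 0.6 × (6.29 − 2.45) + 1.28 × (-0.92)
   = 1.47 + 6.29 + 2.304 − 1.1776 = 8.89
Deviation = 6.90 − 8.89 = -1.99 pp.

-1.99 pp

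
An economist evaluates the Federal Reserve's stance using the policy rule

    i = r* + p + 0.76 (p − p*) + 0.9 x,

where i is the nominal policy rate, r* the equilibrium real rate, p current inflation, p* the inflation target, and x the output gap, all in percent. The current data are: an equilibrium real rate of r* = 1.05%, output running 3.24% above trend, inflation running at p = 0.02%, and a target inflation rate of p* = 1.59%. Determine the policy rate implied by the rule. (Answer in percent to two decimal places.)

Output 3.24% above potential → x = 3.24.
i = 1.05 + 0.02 + 0.76 × (0.02 − 1.59) + 0.9 × 3.24
   = 1.05 + 0.02 − 1.1932 + 2.916 = 2.79

2.79%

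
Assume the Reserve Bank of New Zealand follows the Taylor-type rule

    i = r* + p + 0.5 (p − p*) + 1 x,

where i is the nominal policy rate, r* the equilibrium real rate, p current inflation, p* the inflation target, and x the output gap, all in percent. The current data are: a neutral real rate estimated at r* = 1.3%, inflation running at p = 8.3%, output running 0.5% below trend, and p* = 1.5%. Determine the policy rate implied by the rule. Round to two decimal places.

12.50%

Output 0.5% below potential → x = -0.5.
i = 1.3 + 8.3 + 0.5 × (8.3 − 1.5) + 1 × (-0.5)
   = 1.3 + 8.3 + 3.4 − 0.5 = 12.50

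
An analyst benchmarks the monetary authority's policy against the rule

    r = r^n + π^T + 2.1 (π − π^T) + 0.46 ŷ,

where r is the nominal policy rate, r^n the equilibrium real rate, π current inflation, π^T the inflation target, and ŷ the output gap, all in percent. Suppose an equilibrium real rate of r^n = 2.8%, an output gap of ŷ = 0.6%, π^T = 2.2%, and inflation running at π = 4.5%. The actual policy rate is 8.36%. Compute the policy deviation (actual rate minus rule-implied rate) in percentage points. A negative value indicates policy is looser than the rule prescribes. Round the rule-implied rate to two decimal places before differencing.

r = 2.8 + 2.2 + 2.1 × (4.5 − 2.2) + 0.46 × 0.6
   = 2.8 + 2.2 + 4.83 + 0.276 = 10.11
Deviation = 8.36 − 10.11 = -1.75 pp.

-1.75 pp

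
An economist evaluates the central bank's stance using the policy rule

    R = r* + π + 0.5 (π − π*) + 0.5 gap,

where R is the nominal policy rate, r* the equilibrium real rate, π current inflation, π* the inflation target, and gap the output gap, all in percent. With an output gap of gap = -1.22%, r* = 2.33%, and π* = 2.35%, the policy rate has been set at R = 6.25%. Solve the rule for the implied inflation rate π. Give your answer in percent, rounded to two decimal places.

3.80%

Collecting π: R = r* + (1 + 0.5) π − 0.5 π* + 0.5 gap
1.5 π = 6.25 − 2.33 + 0.5 × 2.35 − 0.5 × (-1.22) = 5.705
π = 5.705 / 1.5 = 3.80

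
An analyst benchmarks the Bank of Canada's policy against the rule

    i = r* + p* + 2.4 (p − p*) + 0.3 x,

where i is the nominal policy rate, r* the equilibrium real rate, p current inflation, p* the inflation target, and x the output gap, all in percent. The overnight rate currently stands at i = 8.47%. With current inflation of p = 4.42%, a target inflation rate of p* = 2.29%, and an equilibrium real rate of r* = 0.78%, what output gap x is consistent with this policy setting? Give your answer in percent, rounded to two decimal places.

0.3 x = 8.47 − 0.78 − 2.29 − 2.4 × (4.42 − 2.29) = 0.288
x = 0.288 / 0.3 = 0.96

0.96%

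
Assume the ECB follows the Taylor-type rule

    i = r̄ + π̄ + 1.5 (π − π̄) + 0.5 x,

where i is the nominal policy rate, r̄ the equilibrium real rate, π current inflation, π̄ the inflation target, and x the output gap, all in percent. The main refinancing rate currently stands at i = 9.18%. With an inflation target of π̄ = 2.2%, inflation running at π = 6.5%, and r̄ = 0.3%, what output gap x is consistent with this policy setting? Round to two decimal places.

0.46%

0.5 x = 9.18 − 0.3 − 2.2 − 1.5 × (6.5 − 2.2) = 0.23
x = 0.23 / 0.5 = 0.46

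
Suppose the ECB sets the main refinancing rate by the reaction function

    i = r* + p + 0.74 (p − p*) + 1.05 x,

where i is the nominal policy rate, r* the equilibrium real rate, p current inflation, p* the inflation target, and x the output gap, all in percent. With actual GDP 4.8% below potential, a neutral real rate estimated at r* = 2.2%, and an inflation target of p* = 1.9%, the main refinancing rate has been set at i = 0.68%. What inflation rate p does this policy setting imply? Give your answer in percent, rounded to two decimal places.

2.83%

Output 4.8% below potential → x = -4.8.
Collecting p: i = r* + (1 + 0.74) p − 0.74 p* + 1.05 x
1.74 p = 0.68 − 2.2 + 0.74 × 1.9 − 1.05 × (-4.8) = 4.926
p = 4.926 / 1.74 = 2.83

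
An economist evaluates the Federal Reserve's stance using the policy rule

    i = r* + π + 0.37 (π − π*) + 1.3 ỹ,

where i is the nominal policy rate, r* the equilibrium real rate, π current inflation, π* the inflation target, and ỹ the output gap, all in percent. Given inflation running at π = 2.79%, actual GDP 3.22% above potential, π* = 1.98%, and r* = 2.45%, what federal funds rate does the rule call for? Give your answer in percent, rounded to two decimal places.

9.73%

Output 3.22% above potential → ỹ = 3.22.
i = 2.45 + 2.79 + 0.37 × (2.79 − 1.98) + 1.3 × 3.22
   = 2.45 + 2.79 + 0.2997 + 4.186 = 9.73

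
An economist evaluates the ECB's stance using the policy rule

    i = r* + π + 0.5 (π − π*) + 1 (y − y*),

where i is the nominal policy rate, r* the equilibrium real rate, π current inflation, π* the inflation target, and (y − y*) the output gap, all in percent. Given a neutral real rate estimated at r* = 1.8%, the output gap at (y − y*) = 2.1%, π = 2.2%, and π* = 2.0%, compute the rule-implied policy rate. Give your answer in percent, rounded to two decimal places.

6.20%

i = 1.8 + 2.2 + 0.5 × (2.2 − 2.0) + 1 × 2.1
   = 1.8 + 2.2 + 0.1 + 2.1 = 6.20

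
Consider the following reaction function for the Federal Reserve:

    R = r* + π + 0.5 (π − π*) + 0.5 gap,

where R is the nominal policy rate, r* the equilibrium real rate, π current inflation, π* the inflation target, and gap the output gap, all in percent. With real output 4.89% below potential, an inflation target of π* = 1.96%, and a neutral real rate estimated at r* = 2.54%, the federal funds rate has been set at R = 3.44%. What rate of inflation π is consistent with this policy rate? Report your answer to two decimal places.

2.88%

Output 4.89% below potential → gap = -4.89.
Collecting π: R = r* + (1 + 0.5) π − 0.5 π* + 0.5 gap
1.5 π = 3.44 − 2.54 + 0.5 × 1.96 − 0.5 × (-4.89) = 4.325
π = 4.325 / 1.5 = 2.88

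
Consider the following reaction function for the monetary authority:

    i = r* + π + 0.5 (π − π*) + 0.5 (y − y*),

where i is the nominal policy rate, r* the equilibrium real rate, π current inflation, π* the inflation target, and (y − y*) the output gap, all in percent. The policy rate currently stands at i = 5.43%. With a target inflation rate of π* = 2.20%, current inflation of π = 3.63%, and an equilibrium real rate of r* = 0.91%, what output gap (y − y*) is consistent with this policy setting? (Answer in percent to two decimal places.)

0.35%

0.5 (y − y*) = 5.43 − 0.91 − 3.63 − 0.5 × (3.63 − 2.20) = 0.175
(y − y*) = 0.175 / 0.5 = 0.35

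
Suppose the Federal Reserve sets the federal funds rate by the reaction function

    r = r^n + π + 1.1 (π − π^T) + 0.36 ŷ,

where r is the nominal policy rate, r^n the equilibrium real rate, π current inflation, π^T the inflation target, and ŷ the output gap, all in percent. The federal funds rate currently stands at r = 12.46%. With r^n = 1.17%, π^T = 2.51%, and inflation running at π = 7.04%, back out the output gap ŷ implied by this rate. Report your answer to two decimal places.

-2.04%

0.36 ŷ = 12.46 − 1.17 − 7.04 − 1.1 × (7.04 − 2.51) = -0.733
ŷ = -0.733 / 0.36 = -2.04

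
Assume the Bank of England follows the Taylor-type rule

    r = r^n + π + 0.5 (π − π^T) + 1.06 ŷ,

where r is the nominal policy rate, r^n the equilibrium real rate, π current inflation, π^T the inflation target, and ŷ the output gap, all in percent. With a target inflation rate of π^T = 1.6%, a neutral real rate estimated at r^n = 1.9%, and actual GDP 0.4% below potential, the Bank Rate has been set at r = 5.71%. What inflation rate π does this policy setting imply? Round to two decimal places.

3.36%

Output 0.4% below potential → ŷ = -0.4.
Collecting π: r = r^n + (1 + 0.5) π − 0.5 π^T + 1.06 ŷ
1.5 π = 5.71 − 1.9 + 0.5 × 1.6 − 1.06 × (-0.4) = 5.034
π = 5.034 / 1.5 = 3.36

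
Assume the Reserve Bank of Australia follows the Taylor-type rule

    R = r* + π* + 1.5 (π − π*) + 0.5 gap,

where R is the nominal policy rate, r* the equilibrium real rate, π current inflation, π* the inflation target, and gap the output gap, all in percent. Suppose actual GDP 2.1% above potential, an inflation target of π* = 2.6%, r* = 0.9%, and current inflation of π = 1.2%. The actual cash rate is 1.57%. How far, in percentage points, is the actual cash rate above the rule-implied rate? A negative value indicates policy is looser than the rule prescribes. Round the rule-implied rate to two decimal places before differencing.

-0.88 pp

Output 2.1% above potential → gap = 2.1.
R = 0.9 + 2.6 + 1.5 × (1.2 − 2.6) + 0.5 × 2.1
   = 0.9 + 2.6 − 2.1 + 1.05 = 2.45
Deviation = 1.57 − 2.45 = -0.88 pp.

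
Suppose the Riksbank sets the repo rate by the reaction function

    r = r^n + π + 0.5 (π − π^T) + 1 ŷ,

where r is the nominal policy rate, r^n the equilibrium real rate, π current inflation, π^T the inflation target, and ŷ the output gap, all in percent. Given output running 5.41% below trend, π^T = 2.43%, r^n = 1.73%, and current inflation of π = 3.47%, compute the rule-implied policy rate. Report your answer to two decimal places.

0.31%

Output 5.41% below potential → ŷ = -5.41.
r = 1.73 + 3.47 + 0.5 × (3.47 − 2.43) + 1 × (-5.41)
   = 1.73 + 3.47 + 0.52 − 5.41 = 0.31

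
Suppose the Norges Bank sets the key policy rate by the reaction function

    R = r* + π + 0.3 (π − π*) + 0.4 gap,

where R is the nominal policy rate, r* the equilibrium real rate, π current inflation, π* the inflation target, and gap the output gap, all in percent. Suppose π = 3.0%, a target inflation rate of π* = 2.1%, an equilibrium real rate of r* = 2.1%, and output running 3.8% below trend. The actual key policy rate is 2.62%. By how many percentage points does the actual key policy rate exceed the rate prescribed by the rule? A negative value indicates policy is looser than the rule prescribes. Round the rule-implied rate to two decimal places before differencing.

-1.23 pp

Output 3.8% below potential → gap = -3.8.
R = 2.1 + 3.0 + 0.3 × (3.0 − 2.1) + 0.4 × (-3.8)
   = 2.1 + 3 + 0.27 − 1.52 = 3.85
Deviation = 2.62 − 3.85 = -1.23 pp.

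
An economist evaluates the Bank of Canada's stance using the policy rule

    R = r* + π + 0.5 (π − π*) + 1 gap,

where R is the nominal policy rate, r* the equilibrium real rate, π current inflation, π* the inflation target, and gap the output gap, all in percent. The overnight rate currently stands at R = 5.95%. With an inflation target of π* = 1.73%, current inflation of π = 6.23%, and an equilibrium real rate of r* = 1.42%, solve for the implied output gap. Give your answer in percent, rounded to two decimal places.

-3.95%

1 gap = 5.95 − 1.42 − 6.23 − 0.5 × (6.23 − 1.73) = -3.95
gap = -3.95 / 1 = -3.95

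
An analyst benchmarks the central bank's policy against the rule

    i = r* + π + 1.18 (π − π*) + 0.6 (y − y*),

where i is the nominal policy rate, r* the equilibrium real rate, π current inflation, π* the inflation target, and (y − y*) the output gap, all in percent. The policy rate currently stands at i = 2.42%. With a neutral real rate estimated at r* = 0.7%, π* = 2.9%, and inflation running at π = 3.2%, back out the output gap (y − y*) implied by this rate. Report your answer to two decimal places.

0.6 (y − y*) = 2.42 − 0.7 − 3.2 − 1.18 × (3.2 − 2.9) = -1.834
(y − y*) = -1.834 / 0.6 = -3.06

-3.06%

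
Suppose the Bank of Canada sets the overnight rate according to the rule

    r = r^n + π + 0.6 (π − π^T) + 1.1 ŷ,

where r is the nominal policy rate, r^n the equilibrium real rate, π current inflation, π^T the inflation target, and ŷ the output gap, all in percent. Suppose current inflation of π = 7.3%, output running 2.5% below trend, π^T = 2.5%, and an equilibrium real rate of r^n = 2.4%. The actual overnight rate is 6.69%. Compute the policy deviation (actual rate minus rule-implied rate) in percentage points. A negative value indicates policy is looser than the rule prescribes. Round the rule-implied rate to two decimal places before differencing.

-3.14 pp

Output 2.5% below potential → ŷ = -2.5.
r = 2.4 + 7.3 + 0.6 × (7.3 − 2.5) + 1.1 × (-2.5)
   = 2.4 + 7.3 + 2.88 − 2.75 = 9.83
Deviation = 6.69 − 9.83 = -3.14 pp.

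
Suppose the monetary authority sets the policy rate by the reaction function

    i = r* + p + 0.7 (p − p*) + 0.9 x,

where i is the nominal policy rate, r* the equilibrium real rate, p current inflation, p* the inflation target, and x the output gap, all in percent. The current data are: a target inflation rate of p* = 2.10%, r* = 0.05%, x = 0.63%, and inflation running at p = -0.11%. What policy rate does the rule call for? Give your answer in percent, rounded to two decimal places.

i = 0.05 + (-0.11) + 0.7 × (-0.11 − 2.10) + 0.9 × 0.63
   = 0.05 − 0.11 − 1.547 + 0.567 = -1.04

-1.04%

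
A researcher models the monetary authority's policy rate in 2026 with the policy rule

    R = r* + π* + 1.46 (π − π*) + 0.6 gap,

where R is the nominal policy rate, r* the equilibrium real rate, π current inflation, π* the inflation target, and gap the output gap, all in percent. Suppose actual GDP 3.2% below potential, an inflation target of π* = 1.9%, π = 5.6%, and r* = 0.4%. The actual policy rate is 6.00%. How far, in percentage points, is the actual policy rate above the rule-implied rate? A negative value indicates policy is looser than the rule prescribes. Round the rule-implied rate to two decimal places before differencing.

Output 3.2% below potential → gap = -3.2.
R = 0.4 + 1.9 + 1.46 × (5.6 − 1.9) + 0.6 × (-3.2)
   = 0.4 + 1.9 + 5.402 − 1.92 = 5.78
Deviation = 6.00 − 5.78 = 0.22 pp.

0.22 pp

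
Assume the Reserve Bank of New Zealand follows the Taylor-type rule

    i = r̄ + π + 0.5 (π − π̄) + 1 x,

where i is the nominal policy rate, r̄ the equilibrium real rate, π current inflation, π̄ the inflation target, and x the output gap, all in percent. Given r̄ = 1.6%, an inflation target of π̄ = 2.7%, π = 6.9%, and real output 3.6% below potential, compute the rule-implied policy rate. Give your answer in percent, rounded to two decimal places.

Output 3.6% below potential → x = -3.6.
i = 1.6 + 6.9 + 0.5 × (6.9 − 2.7) + 1 × (-3.6)
   = 1.6 + 6.9 + 2.1 − 3.6 = 7.00

7.00%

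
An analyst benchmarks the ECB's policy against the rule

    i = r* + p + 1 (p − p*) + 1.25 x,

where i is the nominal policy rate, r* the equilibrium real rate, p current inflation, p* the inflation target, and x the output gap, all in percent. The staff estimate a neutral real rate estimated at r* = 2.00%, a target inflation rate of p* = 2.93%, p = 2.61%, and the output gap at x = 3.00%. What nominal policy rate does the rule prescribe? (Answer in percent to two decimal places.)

8.04%

i = 2.00 + 2.61 + 1 × (2.61 − 2.93) + 1.25 × 3.00
   = 2.00 + 2.61 − 0.32 + 3.75 = 8.04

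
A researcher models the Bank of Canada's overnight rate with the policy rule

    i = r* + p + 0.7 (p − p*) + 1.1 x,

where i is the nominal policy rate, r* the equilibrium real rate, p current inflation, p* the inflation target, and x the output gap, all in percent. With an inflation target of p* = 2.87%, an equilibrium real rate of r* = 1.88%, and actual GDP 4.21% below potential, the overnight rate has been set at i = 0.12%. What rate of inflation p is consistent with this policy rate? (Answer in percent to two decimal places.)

2.87%

Output 4.21% below potential → x = -4.21.
Collecting p: i = r* + (1 + 0.7) p − 0.7 p* + 1.1 x
1.7 p = 0.12 − 1.88 + 0.7 × 2.87 − 1.1 × (-4.21) = 4.88
p = 4.88 / 1.7 = 2.87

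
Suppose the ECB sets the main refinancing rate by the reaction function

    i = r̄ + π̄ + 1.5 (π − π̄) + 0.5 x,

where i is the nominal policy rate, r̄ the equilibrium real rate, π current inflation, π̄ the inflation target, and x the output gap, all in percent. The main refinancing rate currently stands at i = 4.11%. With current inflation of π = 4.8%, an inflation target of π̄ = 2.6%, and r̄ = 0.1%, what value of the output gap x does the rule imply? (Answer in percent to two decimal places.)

0.5 x = 4.11 − 0.1 − 2.6 − 1.5 × (4.8 − 2.6) = -1.89
x = -1.89 / 0.5 = -3.78

-3.78%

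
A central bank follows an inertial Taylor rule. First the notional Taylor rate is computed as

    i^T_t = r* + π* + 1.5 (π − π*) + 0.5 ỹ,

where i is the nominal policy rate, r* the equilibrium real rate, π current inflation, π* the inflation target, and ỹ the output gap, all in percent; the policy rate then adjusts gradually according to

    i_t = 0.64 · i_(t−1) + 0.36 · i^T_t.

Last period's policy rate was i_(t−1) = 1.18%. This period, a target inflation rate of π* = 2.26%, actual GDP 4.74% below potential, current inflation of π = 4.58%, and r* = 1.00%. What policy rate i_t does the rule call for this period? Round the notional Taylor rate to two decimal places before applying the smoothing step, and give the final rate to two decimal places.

2.33%

Output 4.74% below potential → ỹ = -4.74.
i^T_t = 1.00 + 2.26 + 1.5 × (4.58 − 2.26) + 0.5 × (-4.74)
   = 1.00 + 2.26 + 3.48 − 2.37 = 4.37
i_t = 0.64 × 1.18 + 0.36 × 4.37 = 0.7552 + 1.5732 = 2.33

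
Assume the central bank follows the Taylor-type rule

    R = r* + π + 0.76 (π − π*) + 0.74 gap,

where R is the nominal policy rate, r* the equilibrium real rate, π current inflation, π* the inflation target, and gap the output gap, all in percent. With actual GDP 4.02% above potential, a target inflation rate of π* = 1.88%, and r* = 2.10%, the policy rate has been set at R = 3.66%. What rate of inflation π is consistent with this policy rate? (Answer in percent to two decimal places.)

Output 4.02% above potential → gap = 4.02.
Collecting π: R = r* + (1 + 0.76) π − 0.76 π* + 0.74 gap
1.76 π = 3.66 − 2.10 + 0.76 × 1.88 − 0.74 × 4.02 = 0.014
π = 0.014 / 1.76 = 0.01

0.01%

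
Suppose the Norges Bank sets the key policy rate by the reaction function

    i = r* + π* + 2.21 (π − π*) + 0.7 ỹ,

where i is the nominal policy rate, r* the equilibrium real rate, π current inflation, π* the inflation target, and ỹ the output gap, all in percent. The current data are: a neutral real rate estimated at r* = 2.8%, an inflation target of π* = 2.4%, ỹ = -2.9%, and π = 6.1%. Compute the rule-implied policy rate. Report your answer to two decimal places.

i = 2.8 + 2.4 + 2.21 × (6.1 − 2.4) + 0.7 × (-2.9)
   = 2.8 + 2.4 + 8.177 − 2.03 = 11.35

11.35%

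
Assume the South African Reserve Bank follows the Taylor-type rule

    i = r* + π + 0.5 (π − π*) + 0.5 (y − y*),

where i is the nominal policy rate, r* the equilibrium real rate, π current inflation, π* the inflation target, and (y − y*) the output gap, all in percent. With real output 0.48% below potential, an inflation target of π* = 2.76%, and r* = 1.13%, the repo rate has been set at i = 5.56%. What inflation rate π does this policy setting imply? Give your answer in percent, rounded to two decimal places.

Output 0.48% below potential → (y − y*) = -0.48.
Collecting π: i = r* + (1 + 0.5) π − 0.5 π* + 0.5 (y − y*)
1.5 π = 5.56 − 1.13 + 0.5 × 2.76 − 0.5 × (-0.48) = 6.05
π = 6.05 / 1.5 = 4.03

4.03%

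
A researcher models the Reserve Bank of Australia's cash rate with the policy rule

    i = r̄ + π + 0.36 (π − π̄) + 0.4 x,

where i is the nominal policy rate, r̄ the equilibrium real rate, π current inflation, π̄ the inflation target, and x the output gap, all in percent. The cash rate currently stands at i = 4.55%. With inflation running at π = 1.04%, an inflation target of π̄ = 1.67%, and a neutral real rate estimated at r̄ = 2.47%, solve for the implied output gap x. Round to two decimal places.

0.4 x = 4.55 − 2.47 − 1.04 − 0.36 × (1.04 − 1.67) = 1.2668
x = 1.2668 / 0.4 = 3.17

3.17%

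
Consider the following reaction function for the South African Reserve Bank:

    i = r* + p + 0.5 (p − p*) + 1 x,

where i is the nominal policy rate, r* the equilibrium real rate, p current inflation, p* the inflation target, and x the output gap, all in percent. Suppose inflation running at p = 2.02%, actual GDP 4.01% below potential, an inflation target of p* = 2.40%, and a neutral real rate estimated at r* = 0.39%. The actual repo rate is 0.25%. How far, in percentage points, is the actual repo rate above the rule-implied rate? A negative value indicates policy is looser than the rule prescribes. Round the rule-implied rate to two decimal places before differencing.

2.04 pp

Output 4.01% below potential → x = -4.01.
i = 0.39 + 2.02 + 0.5 × (2.02 − 2.40) + 1 × (-4.01)
   = 0.39 + 2.02 − 0.19 − 4.01 = -1.79
Deviation = 0.25 − (-1.79) = 2.04 pp.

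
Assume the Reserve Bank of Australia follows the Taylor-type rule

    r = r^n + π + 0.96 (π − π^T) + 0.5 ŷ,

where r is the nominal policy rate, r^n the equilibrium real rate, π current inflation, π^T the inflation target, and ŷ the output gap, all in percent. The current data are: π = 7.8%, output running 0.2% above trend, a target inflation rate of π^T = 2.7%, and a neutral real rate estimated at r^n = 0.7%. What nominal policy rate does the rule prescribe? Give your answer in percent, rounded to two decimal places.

13.50%

Output 0.2% above potential → ŷ = 0.2.
r = 0.7 + 7.8 + 0.96 × (7.8 − 2.7) + 0.5 × 0.2
   = 0.7 + 7.8 + 4.896 + 0.1 = 13.50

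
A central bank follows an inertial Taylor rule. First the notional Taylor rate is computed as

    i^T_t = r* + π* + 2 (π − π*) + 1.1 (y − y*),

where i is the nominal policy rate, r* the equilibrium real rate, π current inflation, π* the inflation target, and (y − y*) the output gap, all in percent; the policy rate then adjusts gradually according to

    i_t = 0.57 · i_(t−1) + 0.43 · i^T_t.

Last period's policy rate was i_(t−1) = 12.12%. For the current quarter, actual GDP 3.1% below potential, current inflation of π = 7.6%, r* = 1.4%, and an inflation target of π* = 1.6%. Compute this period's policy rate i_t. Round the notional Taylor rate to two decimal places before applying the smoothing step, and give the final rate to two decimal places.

Output 3.1% below potential → (y − y*) = -3.1.
i^T_t = 1.4 + 1.6 + 2 × (7.6 − 1.6) + 1.1 × (-3.1)
   = 1.4 + 1.6 + 12 − 3.41 = 11.59
i_t = 0.57 × 12.12 + 0.43 × 11.59 = 6.9084 + 4.9837 = 11.89

11.89%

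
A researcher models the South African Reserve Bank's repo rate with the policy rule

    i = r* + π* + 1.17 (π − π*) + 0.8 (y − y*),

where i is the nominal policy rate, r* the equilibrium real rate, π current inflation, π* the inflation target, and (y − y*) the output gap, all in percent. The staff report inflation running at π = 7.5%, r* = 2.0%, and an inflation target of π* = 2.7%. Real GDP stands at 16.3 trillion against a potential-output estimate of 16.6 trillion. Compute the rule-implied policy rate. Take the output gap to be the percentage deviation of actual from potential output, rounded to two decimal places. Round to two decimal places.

8.87%

Output gap = 100 × (16.3 − 16.6) / 16.6 = -1.81%.
i = 2.00 + 2.70 + 1.17 × (7.50 − 2.70) + 0.8 × (-1.81)
   = 2.00 + 2.7 + 5.616 − 1.448 = 8.87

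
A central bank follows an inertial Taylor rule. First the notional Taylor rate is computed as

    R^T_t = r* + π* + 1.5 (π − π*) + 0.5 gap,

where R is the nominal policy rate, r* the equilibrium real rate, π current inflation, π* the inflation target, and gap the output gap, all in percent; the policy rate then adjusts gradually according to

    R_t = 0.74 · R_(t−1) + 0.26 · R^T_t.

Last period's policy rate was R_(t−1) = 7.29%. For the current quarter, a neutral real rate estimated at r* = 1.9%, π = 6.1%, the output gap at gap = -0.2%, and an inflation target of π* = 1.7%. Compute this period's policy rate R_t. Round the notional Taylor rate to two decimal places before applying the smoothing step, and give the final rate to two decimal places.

R^T_t = 1.9 + 1.7 + 1.5 × (6.1 − 1.7) + 0.5 × (-0.2)
   = 1.9 + 1.7 + 6.6 − 0.1 = 10.10
R_t = 0.74 × 7.29 + 0.26 × 10.10 = 5.3946 + 2.626 = 8.02

8.02%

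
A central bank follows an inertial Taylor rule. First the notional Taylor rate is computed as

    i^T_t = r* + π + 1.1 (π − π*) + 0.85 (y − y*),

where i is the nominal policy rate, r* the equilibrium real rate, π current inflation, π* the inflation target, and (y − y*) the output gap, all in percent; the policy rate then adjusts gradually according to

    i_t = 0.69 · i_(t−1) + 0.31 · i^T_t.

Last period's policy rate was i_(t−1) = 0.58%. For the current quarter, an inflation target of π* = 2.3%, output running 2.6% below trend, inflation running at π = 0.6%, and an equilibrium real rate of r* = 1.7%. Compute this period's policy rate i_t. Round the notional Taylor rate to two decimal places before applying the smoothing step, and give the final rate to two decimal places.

-0.15%

Output 2.6% below potential → (y − y*) = -2.6.
i^T_t = 1.7 + 0.6 + 1.1 × (0.6 − 2.3) + 0.85 × (-2.6)
   = 1.7 + 0.6 − 1.87 − 2.21 = -1.78
i_t = 0.69 × 0.58 + 0.31 × (-1.78) = 0.4002 − 0.5518 = -0.15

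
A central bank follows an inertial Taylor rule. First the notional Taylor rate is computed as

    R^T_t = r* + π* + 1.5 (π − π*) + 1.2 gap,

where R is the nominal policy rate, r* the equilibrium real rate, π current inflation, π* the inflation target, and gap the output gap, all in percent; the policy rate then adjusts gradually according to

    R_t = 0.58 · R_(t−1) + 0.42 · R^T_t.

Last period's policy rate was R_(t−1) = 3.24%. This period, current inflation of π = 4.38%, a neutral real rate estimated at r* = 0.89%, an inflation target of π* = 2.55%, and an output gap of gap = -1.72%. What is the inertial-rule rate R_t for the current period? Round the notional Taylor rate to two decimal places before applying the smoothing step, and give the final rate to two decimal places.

R^T_t = 0.89 + 2.55 + 1.5 × (4.38 − 2.55) + 1.2 × (-1.72)
   = 0.89 + 2.55 + 2.745 − 2.064 = 4.12
R_t = 0.58 × 3.24 + 0.42 × 4.12 = 1.8792 + 1.7304 = 3.61

3.61%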